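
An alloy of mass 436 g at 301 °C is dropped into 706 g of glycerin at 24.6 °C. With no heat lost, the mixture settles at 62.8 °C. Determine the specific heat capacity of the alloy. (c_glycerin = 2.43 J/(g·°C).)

c ≈ 0.631 J/(g·°C)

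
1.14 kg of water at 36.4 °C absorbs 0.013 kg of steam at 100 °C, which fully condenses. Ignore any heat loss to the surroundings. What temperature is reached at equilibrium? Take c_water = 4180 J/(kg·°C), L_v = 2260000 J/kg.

Energy balance with sensible and latent terms:
condense steam: −0.013·2260000 = −29380
  condensate cools 100→T: 0.013·4180·(T − 100) = 54.34(T − 100)
  original water: 4765.2(T − 36.4)
4819.5 T = 29380 + 5434 + 173453 = 208267
T ≈ 43.21 °C — below 100 °C, confirming all the steam condensed.

T_f ≈ 43.2 °C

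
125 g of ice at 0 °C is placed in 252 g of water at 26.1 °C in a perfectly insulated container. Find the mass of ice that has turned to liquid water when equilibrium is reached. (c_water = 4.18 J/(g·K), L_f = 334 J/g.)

m_melted ≈ 82.3 g

Heat available from the water dropping to 0 °C: 252×4.18×26.1 = 27493 J.
Melting all 125 g of ice would need 125×334 = 41750 J.
Since 27493 < 41750 J, not all the ice melts; equilibrium is at 0 °C.
m_melted×334 = 27493  ⇒  m_melted ≈ 82.31 g.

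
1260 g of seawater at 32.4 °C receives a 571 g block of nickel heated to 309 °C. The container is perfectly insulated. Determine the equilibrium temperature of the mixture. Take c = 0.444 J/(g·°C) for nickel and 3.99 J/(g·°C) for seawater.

Net heat exchanged in the isolated system is zero:
571*0.444*(T − 309) + 1260*3.99*(T − 32.4) = 0
253.52(T − 309) + 5027.4(T − 32.4) = 0
(253.52 + 5027.4) T = 253.52*309 + 5027.4*32.4
T = 241227 / 5280.9 = 45.7 °C

T_f ≈ 45.7 °C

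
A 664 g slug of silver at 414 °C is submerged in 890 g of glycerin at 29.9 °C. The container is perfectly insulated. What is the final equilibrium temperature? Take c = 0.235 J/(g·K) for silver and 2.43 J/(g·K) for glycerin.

T_f is the heat-capacity-weighted average of the initial temperatures:
T_f = (156.04×414 + 2162.7×29.9) / (156.04 + 2162.7)
    = 129265 / 2318.7 ≈ 55.75 °C

T_f ≈ 55.7 °C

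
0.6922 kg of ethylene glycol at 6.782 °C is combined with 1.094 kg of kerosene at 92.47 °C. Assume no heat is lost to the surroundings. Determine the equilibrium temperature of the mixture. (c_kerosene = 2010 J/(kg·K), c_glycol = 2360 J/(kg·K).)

T_f ≈ 55.9 °C

Let T be the final temperature. ΣQ_i = 0:
1.094·2010·(T − 92.47) + 0.6922·2360·(T − 6.782) = 0
2198.9(T − 92.47) + 1633.6(T − 6.782) = 0
(2198.9 + 1633.6) T = 2198.9·92.47 + 1633.6·6.782
T = 214415/3832.5 ≈ 55.95 °C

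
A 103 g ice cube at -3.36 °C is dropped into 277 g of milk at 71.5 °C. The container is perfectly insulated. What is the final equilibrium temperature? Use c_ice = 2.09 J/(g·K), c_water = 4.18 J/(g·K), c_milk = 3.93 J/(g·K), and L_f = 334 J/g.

T_f ≈ 28.1 °C

Let T be the final temperature. ΣQ_i = 0:
ice -3.36→0 °C: 103×2.09×3.36 = 723.31
  melt ice: 103×334 = 34402
  warm the meltwater: 430.54 T
  milk: 1088.6(T − 71.5)
1519.2 T = 77836 − 35125 = 42710
T ≈ 28.11 °C (positive, so assuming full melt was valid).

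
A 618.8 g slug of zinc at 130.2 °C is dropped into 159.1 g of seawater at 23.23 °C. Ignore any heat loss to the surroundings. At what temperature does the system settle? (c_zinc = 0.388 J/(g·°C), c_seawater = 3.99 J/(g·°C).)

T_f ≈ 52.6 °C

T_f = Σ m_i c_i T_i / Σ m_i c_i:
T_f = (240.09·130.2 + 634.81·23.23) / (240.09 + 634.81)
    = 46007 / 874.9 ≈ 52.59 °C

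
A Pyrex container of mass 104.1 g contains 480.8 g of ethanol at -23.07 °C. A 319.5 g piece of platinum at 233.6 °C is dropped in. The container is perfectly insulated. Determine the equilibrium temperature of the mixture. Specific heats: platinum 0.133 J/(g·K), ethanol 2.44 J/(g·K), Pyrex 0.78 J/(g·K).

T_f ≈ -14.7 °C

T_f is the heat-capacity-weighted average of the initial temperatures:
T_f = (42.49*233.6 + 1173.2*(-23.07) + 81.2*(-23.07)) / (42.49 + 1173.2 + 81.2)
    = -19011 / 1296.8 ≈ -14.66 °C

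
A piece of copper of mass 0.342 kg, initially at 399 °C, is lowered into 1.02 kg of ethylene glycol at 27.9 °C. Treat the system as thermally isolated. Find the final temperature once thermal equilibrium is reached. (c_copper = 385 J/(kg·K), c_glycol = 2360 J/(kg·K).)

Conservation of energy gives ΣQ = 0:
0.342·385·(T − 399) + 1.02·2360·(T − 27.9) = 0
131.67(T − 399) + 2407.2(T − 27.9) = 0
2538.9 T = 119697
T ≈ 47.15 °C

T_f ≈ 47.1 °C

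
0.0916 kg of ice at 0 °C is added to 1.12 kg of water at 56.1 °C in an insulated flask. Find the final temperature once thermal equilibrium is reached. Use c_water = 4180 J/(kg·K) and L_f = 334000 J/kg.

T_f ≈ 45.8 °C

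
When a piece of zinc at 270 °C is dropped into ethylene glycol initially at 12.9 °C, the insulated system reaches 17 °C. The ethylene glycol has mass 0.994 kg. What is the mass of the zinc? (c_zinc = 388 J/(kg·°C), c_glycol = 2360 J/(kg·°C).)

|Q_zinc| = |Q_glycol|:
m·388·(270 − 17) = 0.994·2360·(17 − 12.9)
98164 m = 9617.9  ⇒  m ≈ 0.09798 kg

m ≈ 0.098 kg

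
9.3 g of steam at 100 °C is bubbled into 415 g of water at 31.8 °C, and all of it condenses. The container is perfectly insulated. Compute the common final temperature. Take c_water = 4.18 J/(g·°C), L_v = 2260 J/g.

T_f ≈ 45.1 °C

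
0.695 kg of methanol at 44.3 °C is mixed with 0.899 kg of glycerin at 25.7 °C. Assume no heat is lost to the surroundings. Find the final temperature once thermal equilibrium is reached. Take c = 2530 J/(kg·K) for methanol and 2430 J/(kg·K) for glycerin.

T_f ≈ 34.0 °C

T_f is the heat-capacity-weighted average of the initial temperatures:
T_f = (1758.3×44.3 + 2184.6×25.7) / (1758.3 + 2184.6)
    = 134038 / 3942.9 ≈ 33.99 °C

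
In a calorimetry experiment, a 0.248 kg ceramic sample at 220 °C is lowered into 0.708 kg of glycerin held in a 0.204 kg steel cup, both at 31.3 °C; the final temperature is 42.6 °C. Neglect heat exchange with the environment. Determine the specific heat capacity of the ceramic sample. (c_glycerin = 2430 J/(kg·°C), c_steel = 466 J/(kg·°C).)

c ≈ 466 J/(kg·°C)

Conservation of energy gives ΣQ = 0:
0.248·c·(42.6 − 220) + 0.708·2430·(42.6 − 31.3) + 0.204·466·(42.6 − 31.3) = 0
-44 c = -20515
c = -20515/-44 ≈ 466.3 J/(kg·°C)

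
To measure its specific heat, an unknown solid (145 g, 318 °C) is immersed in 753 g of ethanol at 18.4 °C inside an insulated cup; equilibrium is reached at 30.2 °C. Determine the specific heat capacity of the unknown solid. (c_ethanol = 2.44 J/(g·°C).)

Net heat exchanged in the isolated system is zero:
145×c×(30.2 − 318) + 753×2.44×(30.2 − 18.4) = 0
-41731 c = -21680
c = -21680/-41731 ≈ 0.5195 J/(g·°C)

c ≈ 0.52 J/(g·°C)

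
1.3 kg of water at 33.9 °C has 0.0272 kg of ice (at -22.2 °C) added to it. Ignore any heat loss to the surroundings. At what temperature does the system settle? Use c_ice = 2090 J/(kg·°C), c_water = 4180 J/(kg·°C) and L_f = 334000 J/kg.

T_f ≈ 31.3 °C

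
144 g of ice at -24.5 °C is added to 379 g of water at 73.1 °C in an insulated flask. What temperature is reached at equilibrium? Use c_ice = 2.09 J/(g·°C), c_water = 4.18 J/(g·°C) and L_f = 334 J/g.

Taking heat into each body as positive, Σ m c ΔT = 0:
ice -24.5→0 °C: 144×2.09×24.5 = 7373.5; fusion: m_ice L_f = 144×334 = 48096; warm the meltwater: 601.92 T; water: 1584.2(T − 73.1)
2186.1 T = 115806 − 55470 = 60337
T ≈ 27.60 °C — above 0 °C, consistent with complete melting.

T_f ≈ 27.6 °C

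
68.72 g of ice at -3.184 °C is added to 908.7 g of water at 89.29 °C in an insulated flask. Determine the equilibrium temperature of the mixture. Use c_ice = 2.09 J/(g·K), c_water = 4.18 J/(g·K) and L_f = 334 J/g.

T_f ≈ 77.3 °C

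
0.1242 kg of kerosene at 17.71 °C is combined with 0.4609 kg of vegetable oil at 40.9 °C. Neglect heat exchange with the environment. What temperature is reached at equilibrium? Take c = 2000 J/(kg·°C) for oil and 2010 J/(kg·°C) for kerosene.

T_f ≈ 36.0 °C

T_f is the heat-capacity-weighted average of the initial temperatures:
T_f = (921.8×40.9 + 249.64×17.71) / (921.8 + 249.64)
    = 42123 / 1171.4 ≈ 35.96 °C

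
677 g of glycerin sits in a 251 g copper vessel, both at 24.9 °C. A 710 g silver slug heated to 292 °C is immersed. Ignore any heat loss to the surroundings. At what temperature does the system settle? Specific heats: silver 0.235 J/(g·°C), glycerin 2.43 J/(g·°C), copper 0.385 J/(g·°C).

Taking heat into each body as positive, Σ m c ΔT = 0:
710·0.235·(T − 292) + 677·2.43·(T − 24.9) + 251·0.385·(T − 24.9) = 0
166.85(T − 292) + 1645.1(T − 24.9) + 96.64(T − 24.9) = 0
(166.85 + 1645.1 + 96.64) T = 166.85·292 + 1645.1·24.9 + 96.64·24.9
T ≈ 48.25 °C

T_f ≈ 48.2 °C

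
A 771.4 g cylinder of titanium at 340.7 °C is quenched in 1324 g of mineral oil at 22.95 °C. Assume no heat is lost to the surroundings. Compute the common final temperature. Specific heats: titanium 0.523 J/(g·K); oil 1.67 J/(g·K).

Energy conservation, ΣQ = 0:
771.4×0.523×(T − 340.7) + 1324×1.67×(T − 22.95) = 0
2614.5 T = 188197
T ≈ 71.98 °C

T_f ≈ 72.0 °C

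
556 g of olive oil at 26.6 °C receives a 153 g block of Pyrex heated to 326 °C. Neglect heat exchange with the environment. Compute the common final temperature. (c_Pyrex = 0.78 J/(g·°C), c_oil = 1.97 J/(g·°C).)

Energy conservation, ΣQ = 0:
153*0.78*(T − 326) + 556*1.97*(T − 26.6) = 0
119.34(T − 326) + 1095.3(T − 26.6) = 0
1214.7 T = 68040
T ≈ 56.02 °C

T_f ≈ 56.0 °C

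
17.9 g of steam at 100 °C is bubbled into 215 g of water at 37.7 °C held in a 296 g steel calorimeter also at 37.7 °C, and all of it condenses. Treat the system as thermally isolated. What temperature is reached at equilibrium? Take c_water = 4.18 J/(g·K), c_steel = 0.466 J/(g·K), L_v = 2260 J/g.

T_f ≈ 78.3 °C

Conservation of energy gives ΣQ = 0:
latent heat released on condensation: 17.9×2260 = 40454; condensate cools 100→T: 17.9×4.18×(T − 100) = 74.82(T − 100); original water: 898.7(T − 37.7); cup: 137.94(T − 37.7)
1111.5 T = 40454 + 7482.2 + 39081 = 87017
T ≈ 78.29 °C (< 100 °C, so full condensation is consistent).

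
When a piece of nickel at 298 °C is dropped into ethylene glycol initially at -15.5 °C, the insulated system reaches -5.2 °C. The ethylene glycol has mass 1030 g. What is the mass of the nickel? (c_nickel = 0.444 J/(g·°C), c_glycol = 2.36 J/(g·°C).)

Let T be the final temperature. ΣQ_i = 0:
m·0.444·(-5.2 − 298) + 1030·2.36·(-5.2 − (-15.5)) = 0
-134.62 m = -25037
m = -25037/-134.62 ≈ 186 g

m ≈ 186 g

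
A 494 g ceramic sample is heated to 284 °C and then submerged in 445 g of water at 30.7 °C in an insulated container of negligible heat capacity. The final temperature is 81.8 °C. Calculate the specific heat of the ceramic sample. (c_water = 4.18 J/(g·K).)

c ≈ 0.952 J/(g·K)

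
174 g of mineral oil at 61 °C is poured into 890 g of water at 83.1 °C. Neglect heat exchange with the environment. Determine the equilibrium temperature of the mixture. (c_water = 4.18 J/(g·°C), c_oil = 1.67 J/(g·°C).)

T_f is the heat-capacity-weighted average of the initial temperatures:
T_f = (3720.2·83.1 + 290.58·61) / (3720.2 + 290.58)
    = 326874 / 4010.8 ≈ 81.50 °C

T_f ≈ 81.5 °C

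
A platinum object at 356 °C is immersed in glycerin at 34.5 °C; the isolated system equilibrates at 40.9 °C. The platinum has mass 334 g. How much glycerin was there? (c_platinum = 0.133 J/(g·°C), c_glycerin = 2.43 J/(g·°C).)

m ≈ 900 g

Heat lost by the platinum = heat gained by the glycerin:
334×0.133×(356 − 40.9) = m×2.43×(40.9 − 34.5)
15.55 m = 13997  ⇒  m ≈ 900 g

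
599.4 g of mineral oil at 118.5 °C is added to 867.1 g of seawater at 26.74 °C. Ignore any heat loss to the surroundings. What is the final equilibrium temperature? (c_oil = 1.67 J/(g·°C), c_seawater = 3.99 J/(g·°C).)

T_f ≈ 47.3 °C

T_f = Σ m_i c_i T_i / Σ m_i c_i:
T_f = (1001*118.5 + 3459.7*26.74) / (1001 + 3459.7)
    = 211131 / 4460.7 ≈ 47.33 °C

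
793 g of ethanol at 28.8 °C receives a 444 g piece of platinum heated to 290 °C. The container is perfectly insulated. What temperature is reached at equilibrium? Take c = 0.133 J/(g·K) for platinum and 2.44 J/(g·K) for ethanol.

T_f is the heat-capacity-weighted average of the initial temperatures:
T_f = (59.05×290 + 1934.9×28.8) / (59.05 + 1934.9)
    = 72851 / 1994 ≈ 36.54 °C

T_f ≈ 36.5 °C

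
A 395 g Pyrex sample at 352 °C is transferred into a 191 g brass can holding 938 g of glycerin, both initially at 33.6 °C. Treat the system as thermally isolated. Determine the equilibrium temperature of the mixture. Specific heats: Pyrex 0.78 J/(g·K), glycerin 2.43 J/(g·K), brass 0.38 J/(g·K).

Energy conservation, ΣQ = 0:
395·0.78·(T − 352) + 938·2.43·(T − 33.6) + 191·0.38·(T − 33.6) = 0
308.1(T − 352) + 2279.3(T − 33.6) + 72.58(T − 33.6) = 0
(308.1 + 2279.3 + 72.58) T = 308.1·352 + 2279.3·33.6 + 72.58·33.6
T = 187476/2660 ≈ 70.48 °C

T_f ≈ 70.5 °C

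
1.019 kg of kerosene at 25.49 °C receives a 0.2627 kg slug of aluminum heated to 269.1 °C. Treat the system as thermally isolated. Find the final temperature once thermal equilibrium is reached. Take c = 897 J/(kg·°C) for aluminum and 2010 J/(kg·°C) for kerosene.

T_f ≈ 50.6 °C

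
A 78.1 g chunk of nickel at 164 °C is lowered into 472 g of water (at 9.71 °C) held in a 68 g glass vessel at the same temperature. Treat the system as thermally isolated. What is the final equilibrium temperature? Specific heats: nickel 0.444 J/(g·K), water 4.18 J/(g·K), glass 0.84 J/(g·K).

Let T be the final temperature. ΣQ_i = 0:
78.1*0.444*(T − 164) + 472*4.18*(T − 9.71) + 68*0.84*(T − 9.71) = 0
34.68(T − 164) + 1973(T − 9.71) + 57.12(T − 9.71) = 0
(34.68 + 1973 + 57.12) T = 34.68*164 + 1973*9.71 + 57.12*9.71
T = 25399 / 2064.8 = 12.3 °C

T_f ≈ 12.3 °C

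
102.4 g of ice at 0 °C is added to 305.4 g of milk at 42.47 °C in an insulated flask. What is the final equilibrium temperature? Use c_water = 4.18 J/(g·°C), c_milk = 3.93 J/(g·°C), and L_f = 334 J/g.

T_f ≈ 10.3 °C

Energy conservation, ΣQ = 0:
melt ice: 102.4·334 = 34202; meltwater 0→T: 102.4·4.18·T = 428.03 T; milk: 1200.2(T − 42.47)
1628.3 T = 50973 − 34202 = 16772
T ≈ 10.30 °C. Since T > 0 °C, the all-ice-melts assumption holds.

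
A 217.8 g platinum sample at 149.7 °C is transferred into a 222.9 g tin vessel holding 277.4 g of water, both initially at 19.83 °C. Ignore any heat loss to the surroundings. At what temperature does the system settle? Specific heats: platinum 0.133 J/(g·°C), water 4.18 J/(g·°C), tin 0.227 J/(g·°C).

Setting the total heat transfer to zero:
217.8*0.133*(T − 149.7) + 277.4*4.18*(T − 19.83) + 222.9*0.227*(T − 19.83) = 0
28.97(T − 149.7) + 1159.5(T − 19.83) + 50.6(T − 19.83) = 0
(28.97 + 1159.5 + 50.6) T = 28.97*149.7 + 1159.5*19.83 + 50.6*19.83
T ≈ 22.87 °C

T_f ≈ 22.9 °C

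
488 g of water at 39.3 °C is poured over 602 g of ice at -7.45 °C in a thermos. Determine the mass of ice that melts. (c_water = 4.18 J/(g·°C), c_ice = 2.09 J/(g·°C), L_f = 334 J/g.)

Water can give up m c ΔT = 488·4.18·39.3 = 80166 J before reaching 0 °C.
Of that, 602·2.09·7.45 = 9373.4 J goes to bring the ice to 0 °C, leaving 70792 J.
Melting all 602 g of ice would need 602·334 = 201068 J.
70792 J < 201068 J, so only part of the ice melts and the system sits at 0 °C.
m_melted·334 = 70792  ⇒  m_melted ≈ 212 g.

m_melted ≈ 212 g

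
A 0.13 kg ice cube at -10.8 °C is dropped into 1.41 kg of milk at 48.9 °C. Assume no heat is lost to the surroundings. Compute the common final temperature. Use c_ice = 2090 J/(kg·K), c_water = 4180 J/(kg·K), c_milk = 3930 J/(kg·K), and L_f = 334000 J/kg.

Energy balance with sensible and latent terms:
warm ice to 0 °C: 0.13·2090·(0 − (-10.8)) = 2934.4
  fusion: m_ice L_f = 0.13·334000 = 43420
  meltwater 0→T: 0.13·4180·T = 543.4 T
  milk cools: 1.41·3930·(T − 48.9) = 5541.3(T − 48.9)
6084.7 T = 270970 − 46354 = 224615
T ≈ 36.91 °C — above 0 °C, consistent with complete melting.

T_f ≈ 36.9 °C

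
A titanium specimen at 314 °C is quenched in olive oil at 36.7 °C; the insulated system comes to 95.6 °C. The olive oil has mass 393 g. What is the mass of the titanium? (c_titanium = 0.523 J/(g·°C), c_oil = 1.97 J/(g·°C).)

Let T be the final temperature. ΣQ_i = 0:
m·0.523·(95.6 − 314) + 393·1.97·(95.6 − 36.7) = 0
-114.22 m = -45601
m = -45601/-114.22 ≈ 399.2 g

m ≈ 399 g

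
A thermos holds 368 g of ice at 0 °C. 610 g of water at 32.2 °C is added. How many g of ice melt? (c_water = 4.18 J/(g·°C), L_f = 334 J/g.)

Heat available from the water dropping to 0 °C: 610·4.18·32.2 = 82104 J.
Fully melting the ice requires m_ice L_f = 368·334 = 122912 J.
That's not enough to melt it all — equilibrium is at 0 °C with ice remaining.
m_melted·334 = 82104  ⇒  m_melted ≈ 245.8 g.

m_melted ≈ 246 g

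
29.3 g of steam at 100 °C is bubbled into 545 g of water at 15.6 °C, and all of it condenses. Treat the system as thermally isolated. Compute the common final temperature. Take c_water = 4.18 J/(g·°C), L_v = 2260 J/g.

T_f ≈ 47.5 °C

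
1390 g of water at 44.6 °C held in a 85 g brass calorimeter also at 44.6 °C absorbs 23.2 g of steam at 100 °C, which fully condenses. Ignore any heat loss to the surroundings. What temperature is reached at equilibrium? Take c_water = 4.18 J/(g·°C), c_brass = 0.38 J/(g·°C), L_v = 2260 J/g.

T_f ≈ 54.3 °C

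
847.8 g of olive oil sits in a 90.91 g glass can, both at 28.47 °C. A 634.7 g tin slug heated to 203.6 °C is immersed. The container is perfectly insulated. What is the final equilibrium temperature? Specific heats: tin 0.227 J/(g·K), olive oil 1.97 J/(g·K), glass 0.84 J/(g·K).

T_f ≈ 41.8 °C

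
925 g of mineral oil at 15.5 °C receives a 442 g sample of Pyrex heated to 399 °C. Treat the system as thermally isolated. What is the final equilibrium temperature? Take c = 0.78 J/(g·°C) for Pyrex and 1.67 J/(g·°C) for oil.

T_f ≈ 85.5 °C

Let T be the final temperature. ΣQ_i = 0:
442×0.78×(T − 399) + 925×1.67×(T − 15.5) = 0
(344.76 + 1544.8) T = 344.76×399 + 1544.8×15.5
T ≈ 85.47 °C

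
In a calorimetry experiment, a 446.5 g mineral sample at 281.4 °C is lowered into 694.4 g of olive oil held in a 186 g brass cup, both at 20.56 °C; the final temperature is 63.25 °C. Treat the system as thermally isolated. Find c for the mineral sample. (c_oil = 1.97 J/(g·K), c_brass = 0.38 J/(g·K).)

Taking heat into each body as positive, Σ m c ΔT = 0:
446.5·c·(63.25 − 281.4) + 694.4·1.97·(63.25 − 20.56) + 186·0.38·(63.25 − 20.56) = 0
-97404 c = -61416
c = -61416/-97404 ≈ 0.6305 J/(g·K)

c ≈ 0.631 J/(g·K)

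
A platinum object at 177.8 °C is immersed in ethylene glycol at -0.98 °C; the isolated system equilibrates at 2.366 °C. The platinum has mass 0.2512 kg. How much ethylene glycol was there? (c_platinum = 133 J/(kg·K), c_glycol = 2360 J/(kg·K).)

m ≈ 0.742 kg

Net heat exchanged in the isolated system is zero:
0.2512·133·(2.366 − 177.8) + m·2360·(2.366 − (-0.98)) = 0
7896.6 m = 5861.2
m = 5861.2/7896.6 ≈ 0.7422 kg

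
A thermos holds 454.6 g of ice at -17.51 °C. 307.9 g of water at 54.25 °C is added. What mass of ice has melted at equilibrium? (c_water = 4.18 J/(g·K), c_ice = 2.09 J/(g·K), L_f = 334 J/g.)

Heat available from the water dropping to 0 °C: 307.9·4.18·54.25 = 69821 J.
Warming the ice to 0 °C takes 454.6·2.09·17.51 = 16636 J, leaving 53184 J for melting.
Fully melting the ice requires m_ice L_f = 454.6·334 = 151836 J.
53184 J < 151836 J, so only part of the ice melts and the system sits at 0 °C.
Mass melted = 53184/334 ≈ 159.2 g.

m_melted ≈ 159 g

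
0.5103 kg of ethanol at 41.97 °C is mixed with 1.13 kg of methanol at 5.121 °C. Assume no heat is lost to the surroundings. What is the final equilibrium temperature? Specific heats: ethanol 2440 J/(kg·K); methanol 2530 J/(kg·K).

T_f ≈ 16.3 °C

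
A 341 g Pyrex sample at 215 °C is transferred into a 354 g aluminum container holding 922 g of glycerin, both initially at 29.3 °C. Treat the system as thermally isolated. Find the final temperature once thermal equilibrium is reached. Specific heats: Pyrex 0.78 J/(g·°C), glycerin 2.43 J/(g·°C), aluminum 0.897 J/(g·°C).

T_f ≈ 46.8 °C

With ΣQ=0 the equilibrium temperature is the m·c-weighted mean:
T_f = (265.98×215 + 2240.5×29.3 + 317.54×29.3) / (265.98 + 2240.5 + 317.54)
    = 132135 / 2824 ≈ 46.79 °C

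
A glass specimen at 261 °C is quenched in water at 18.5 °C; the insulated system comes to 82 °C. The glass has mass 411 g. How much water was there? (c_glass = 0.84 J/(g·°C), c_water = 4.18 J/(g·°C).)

m ≈ 233 g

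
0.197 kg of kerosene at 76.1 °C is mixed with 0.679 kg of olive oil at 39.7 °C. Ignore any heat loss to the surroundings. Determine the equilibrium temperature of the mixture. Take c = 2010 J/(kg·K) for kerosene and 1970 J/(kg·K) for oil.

T_f = Σ m_i c_i T_i / Σ m_i c_i:
T_f = (395.97·76.1 + 1337.6·39.7) / (395.97 + 1337.6)
    = 83237 / 1733.6 ≈ 48.01 °C

T_f ≈ 48.0 °C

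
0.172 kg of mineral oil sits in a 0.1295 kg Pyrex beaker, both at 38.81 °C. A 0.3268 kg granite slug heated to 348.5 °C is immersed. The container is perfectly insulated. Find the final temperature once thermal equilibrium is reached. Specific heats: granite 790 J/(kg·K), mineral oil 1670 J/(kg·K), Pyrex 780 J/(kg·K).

Conservation of energy gives ΣQ = 0:
0.3268*790*(T − 348.5) + 0.172*1670*(T − 38.81) + 0.1295*780*(T − 38.81) = 0
258.17(T − 348.5) + 287.24(T − 38.81) + 101.01(T − 38.81) = 0
(258.17 + 287.24 + 101.01) T = 258.17*348.5 + 287.24*38.81 + 101.01*38.81
T ≈ 162.50 °C

T_f ≈ 162.5 °C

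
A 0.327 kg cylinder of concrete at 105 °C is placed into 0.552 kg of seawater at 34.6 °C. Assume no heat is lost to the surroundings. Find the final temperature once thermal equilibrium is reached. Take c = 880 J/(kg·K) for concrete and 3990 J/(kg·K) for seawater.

T_f ≈ 42.7 °C

Set heat shed by the hot body equal to heat absorbed by the cold body:
0.327*880*(105 − T) = 0.552*3990*(T − 34.6)
287.76(105 − T) = 2202.5(T − 34.6)
2490.2 T = 106421  ⇒  T ≈ 42.74 °C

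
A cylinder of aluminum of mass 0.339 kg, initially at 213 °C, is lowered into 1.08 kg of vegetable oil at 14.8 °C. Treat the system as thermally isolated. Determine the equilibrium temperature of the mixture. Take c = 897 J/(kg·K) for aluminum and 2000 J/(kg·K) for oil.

T_f ≈ 39.3 °C

Setting the total heat transfer to zero:
0.339·897·(T − 213) + 1.08·2000·(T − 14.8) = 0
(304.08 + 2160) T = 304.08·213 + 2160·14.8
T ≈ 39.26 °C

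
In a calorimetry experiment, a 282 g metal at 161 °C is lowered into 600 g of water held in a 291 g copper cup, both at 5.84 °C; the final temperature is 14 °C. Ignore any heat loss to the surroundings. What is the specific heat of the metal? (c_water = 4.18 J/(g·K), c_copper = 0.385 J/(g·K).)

c ≈ 0.516 J/(g·K)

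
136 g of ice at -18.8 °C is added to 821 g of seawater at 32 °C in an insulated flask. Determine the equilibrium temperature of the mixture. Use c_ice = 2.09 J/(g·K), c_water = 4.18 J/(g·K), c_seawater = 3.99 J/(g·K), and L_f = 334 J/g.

T_f ≈ 14.1 °C

Conservation of energy gives ΣQ = 0:
ice -18.8→0 °C: 136×2.09×18.8 = 5343.7; fusion: m_ice L_f = 136×334 = 45424; meltwater 0→T: 136×4.18×T = 568.48 T; seawater: 3275.8(T − 32)
3844.3 T = 104825 − 50768 = 54058
T ≈ 14.06 °C — above 0 °C, consistent with complete melting.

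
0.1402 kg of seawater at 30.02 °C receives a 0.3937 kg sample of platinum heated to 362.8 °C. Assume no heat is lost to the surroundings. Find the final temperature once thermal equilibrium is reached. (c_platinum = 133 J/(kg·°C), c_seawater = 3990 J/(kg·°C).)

T_f ≈ 58.5 °C

Let T be the final temperature. ΣQ_i = 0:
0.3937×133×(T − 362.8) + 0.1402×3990×(T − 30.02) = 0
52.36(T − 362.8) + 559.4(T − 30.02) = 0
(52.36 + 559.4) T = 52.36×362.8 + 559.4×30.02
T ≈ 58.50 °C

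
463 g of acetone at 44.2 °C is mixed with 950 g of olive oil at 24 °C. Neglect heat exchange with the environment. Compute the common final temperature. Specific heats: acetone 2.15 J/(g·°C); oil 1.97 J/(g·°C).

T_f ≈ 31.0 °C

Setting the total heat transfer to zero:
463·2.15·(T − 44.2) + 950·1.97·(T − 24) = 0
995.45(T − 44.2) + 1871.5(T − 24) = 0
(995.45 + 1871.5) T = 995.45·44.2 + 1871.5·24
T = 88915/2866.9 ≈ 31.01 °C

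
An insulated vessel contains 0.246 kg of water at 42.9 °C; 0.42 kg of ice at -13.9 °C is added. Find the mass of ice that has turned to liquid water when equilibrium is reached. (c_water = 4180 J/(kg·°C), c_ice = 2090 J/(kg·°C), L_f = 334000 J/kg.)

Heat available from the water dropping to 0 °C: 0.246×4180×42.9 = 44113 J.
Of that, 0.42×2090×13.9 = 12201 J goes to bring the ice to 0 °C, leaving 31912 J.
To melt every bit of ice: 0.42×334000 = 140280 J.
31912 J < 140280 J, so only part of the ice melts and the system sits at 0 °C.
Mass melted = 31912/334000 ≈ 0.09554 kg.

m_melted ≈ 0.0955 kg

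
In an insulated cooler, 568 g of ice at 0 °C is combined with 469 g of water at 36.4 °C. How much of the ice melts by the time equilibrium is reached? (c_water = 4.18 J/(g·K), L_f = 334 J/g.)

Water can give up m c ΔT = 469·4.18·36.4 = 71359 J before reaching 0 °C.
Fully melting the ice requires m_ice L_f = 568·334 = 189712 J.
Since 71359 < 189712 J, not all the ice melts; equilibrium is at 0 °C.
Mass melted = 71359/334 ≈ 213.7 g.

m_melted ≈ 214 g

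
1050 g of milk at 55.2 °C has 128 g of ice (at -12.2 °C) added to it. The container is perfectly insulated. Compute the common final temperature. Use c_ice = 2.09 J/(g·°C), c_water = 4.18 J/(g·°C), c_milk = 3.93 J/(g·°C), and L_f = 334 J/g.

T_f ≈ 39.0 °C

Let T be the final temperature. ΣQ_i = 0:
warm ice to 0 °C: 128·2.09·(0 − (-12.2)) = 3263.7
  latent heat to melt: 128·334 = 42752
  warm the meltwater: 535.04 T
  milk: 4126.5(T − 55.2)
4661.5 T = 227783 − 46016 = 181767
T ≈ 38.99 °C (positive, so assuming full melt was valid).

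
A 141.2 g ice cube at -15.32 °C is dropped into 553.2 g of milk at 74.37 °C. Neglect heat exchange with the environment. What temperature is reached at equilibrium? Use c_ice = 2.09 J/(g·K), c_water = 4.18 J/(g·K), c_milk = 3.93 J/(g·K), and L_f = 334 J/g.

Energy balance with sensible and latent terms:
warm ice to 0 °C: 141.2×2.09×(0 − (-15.32)) = 4521.1; fusion: m_ice L_f = 141.2×334 = 47161; warm the meltwater: 590.22 T; milk cools: 553.2×3.93×(T − 74.37) = 2174.1(T − 74.37)
2764.3 T = 161686 − 51682 = 110004
T ≈ 39.79 °C — above 0 °C, consistent with complete melting.

T_f ≈ 39.8 °C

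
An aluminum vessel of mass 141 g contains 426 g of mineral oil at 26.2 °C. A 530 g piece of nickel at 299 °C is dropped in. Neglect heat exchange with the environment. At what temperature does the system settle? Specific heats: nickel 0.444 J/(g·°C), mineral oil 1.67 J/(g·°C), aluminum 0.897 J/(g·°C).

T_f ≈ 86.0 °C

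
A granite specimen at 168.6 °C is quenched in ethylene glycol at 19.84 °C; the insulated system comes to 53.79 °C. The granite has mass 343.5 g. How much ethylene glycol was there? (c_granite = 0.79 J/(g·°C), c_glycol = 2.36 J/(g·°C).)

m ≈ 389 g

Heat lost by the granite = heat gained by the glycol:
343.5·0.79·(168.6 − 53.79) = m·2.36·(53.79 − 19.84)
80.12 m = 31155  ⇒  m ≈ 388.8 g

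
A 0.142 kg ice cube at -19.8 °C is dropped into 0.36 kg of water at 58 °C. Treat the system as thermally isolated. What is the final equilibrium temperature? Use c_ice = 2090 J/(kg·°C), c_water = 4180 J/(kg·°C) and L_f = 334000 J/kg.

T_f ≈ 16.2 °C

Energy conservation, ΣQ = 0:
warm ice to 0 °C: 0.142×2090×(0 − (-19.8)) = 5876.2; latent heat to melt: 0.142×334000 = 47428; meltwater 0→T: 0.142×4180×T = 593.56 T; water cools: 0.36×4180×(T − 58) = 1504.8(T − 58)
2098.4 T = 87278 − 53304 = 33974
T ≈ 16.19 °C (positive, so assuming full melt was valid).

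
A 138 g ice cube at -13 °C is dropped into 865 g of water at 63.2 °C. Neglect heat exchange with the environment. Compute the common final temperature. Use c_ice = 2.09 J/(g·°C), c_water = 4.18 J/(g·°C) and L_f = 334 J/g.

T_f ≈ 42.6 °C

Let T be the final temperature. ΣQ_i = 0:
ice -13→0 °C: 138×2.09×13 = 3749.5; melt ice: 138×334 = 46092; meltwater 0→T: 138×4.18×T = 576.84 T; water: 3615.7(T − 63.2)
4192.5 T = 228512 − 49841 = 178671
T ≈ 42.62 °C. Since T > 0 °C, the all-ice-melts assumption holds.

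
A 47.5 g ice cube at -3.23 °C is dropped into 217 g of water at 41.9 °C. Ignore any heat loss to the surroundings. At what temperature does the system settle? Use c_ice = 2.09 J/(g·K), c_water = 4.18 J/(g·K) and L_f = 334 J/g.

T_f ≈ 19.7 °C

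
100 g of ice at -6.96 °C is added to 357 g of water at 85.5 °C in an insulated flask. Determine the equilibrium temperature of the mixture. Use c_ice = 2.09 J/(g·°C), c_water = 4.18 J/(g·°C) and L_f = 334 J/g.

T_f ≈ 48.5 °C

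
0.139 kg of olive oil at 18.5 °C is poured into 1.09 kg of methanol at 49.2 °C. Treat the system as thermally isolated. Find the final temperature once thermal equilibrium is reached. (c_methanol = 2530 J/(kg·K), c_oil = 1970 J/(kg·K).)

|Q_methanol| = |Q_oil|:
1.09×2530×(49.2 − T) = 0.139×1970×(T − 18.5)
2757.7(49.2 − T) = 273.83(T − 18.5)
3031.5 T = 140745  ⇒  T ≈ 46.43 °C

T_f ≈ 46.4 °C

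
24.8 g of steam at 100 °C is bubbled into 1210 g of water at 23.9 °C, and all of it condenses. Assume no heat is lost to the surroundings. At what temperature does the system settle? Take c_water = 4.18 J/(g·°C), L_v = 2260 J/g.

T_f ≈ 36.3 °C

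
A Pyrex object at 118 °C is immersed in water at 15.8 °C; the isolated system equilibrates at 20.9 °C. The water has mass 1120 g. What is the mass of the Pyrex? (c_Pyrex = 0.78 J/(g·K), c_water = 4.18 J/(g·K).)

m ≈ 315 g

Let T be the final temperature. ΣQ_i = 0:
m×0.78×(20.9 − 118) + 1120×4.18×(20.9 − 15.8) = 0
-75.74 m = -23876
m = -23876/-75.74 ≈ 315.2 g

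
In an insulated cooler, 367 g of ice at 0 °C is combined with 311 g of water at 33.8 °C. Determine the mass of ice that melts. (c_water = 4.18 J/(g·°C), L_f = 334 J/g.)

Heat available from the water dropping to 0 °C: 311×4.18×33.8 = 43939 J.
To melt every bit of ice: 367×334 = 122578 J.
That's not enough to melt it all — equilibrium is at 0 °C with ice remaining.
Mass melted = 43939/334 ≈ 131.6 g.

m_melted ≈ 132 g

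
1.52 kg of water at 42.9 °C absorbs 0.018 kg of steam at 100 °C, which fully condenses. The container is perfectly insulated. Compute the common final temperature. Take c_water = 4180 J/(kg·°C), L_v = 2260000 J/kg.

Energy conservation, ΣQ = 0:
steam→water at 100 °C releases m L_v = 0.018×2260000 = 40680
  condensed water 100 °C→T: 75.24(T − 100)
  water warms: 1.52×4180×(T − 42.9) = 6353.6(T − 42.9)
6428.8 T = 40680 + 7524 + 272569 = 320773
T ≈ 49.90 °C (< 100 °C, so full condensation is consistent).

T_f ≈ 49.9 °C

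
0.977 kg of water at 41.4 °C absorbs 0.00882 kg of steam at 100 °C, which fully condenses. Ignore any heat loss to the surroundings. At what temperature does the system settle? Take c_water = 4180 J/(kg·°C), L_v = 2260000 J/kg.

T_f ≈ 46.8 °C

Conservation of energy gives ΣQ = 0:
condense steam: −0.00882×2260000 = −19933; condensate cools 100→T: 0.00882×4180×(T − 100) = 36.87(T − 100); original water: 4083.9(T − 41.4)
4120.7 T = 19933 + 3686.8 + 169072 = 192692
T ≈ 46.76 °C — below 100 °C, confirming all the steam condensed.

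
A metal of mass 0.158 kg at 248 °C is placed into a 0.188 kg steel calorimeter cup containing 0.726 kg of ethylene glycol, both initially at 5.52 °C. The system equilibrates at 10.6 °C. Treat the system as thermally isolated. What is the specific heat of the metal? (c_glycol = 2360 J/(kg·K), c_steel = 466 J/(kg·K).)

Setting the total heat transfer to zero:
0.158×c×(10.6 − 248) + 0.726×2360×(10.6 − 5.52) + 0.188×466×(10.6 − 5.52) = 0
-37.51 c = -9148.9
c = -9148.9/-37.51 ≈ 243.9 J/(kg·K)

c ≈ 244 J/(kg·K)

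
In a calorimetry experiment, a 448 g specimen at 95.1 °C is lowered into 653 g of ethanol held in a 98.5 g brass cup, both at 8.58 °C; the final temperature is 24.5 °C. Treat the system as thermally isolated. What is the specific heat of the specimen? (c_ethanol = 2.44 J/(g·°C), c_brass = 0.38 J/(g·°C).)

Net heat exchanged in the isolated system is zero:
448×c×(24.5 − 95.1) + 653×2.44×(24.5 − 8.58) + 98.5×0.38×(24.5 − 8.58) = 0
-31629 c = -25962
c = -25962/-31629 ≈ 0.8208 J/(g·°C)

c ≈ 0.821 J/(g·°C)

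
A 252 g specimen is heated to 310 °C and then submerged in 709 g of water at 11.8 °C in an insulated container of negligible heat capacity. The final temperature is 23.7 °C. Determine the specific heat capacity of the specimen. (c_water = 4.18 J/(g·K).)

c ≈ 0.489 J/(g·K)

Heat lost by the specimen = heat gained by the water:
252×c×(310 − 23.7) = 709×4.18×(23.7 − 11.8)
72148 c = 35267  ⇒  c ≈ 0.4888 J/(g·K)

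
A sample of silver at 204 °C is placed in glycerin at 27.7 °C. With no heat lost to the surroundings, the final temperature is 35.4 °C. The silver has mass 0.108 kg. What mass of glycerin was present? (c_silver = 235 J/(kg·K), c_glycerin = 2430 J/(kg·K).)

Heat lost by the silver = heat gained by the glycerin:
0.108·235·(204 − 35.4) = m·2430·(35.4 − 27.7)
18711 m = 4279.1  ⇒  m ≈ 0.2287 kg

m ≈ 0.229 kg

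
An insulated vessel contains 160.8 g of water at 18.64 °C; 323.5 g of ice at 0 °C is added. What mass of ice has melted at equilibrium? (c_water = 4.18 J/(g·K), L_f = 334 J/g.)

m_melted ≈ 37.5 g

Cooling the water to 0 °C releases 160.8×4.18×18.64 = 12529 J.
Melting all 323.5 g of ice would need 323.5×334 = 108049 J.
Since 12529 < 108049 J, not all the ice melts; equilibrium is at 0 °C.
m_melt = 12529 / L_f = 37.51 g.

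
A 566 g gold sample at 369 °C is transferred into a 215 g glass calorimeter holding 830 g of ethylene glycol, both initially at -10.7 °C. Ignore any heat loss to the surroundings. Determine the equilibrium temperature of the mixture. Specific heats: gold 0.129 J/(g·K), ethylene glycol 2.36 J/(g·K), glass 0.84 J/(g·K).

T_f ≈ 1.8 °C

T_f = Σ m_i c_i T_i / Σ m_i c_i:
T_f = (73.01*369 + 1958.8*(-10.7) + 180.6*(-10.7)) / (73.01 + 1958.8 + 180.6)
    = 4050.6 / 2212.4 ≈ 1.83 °C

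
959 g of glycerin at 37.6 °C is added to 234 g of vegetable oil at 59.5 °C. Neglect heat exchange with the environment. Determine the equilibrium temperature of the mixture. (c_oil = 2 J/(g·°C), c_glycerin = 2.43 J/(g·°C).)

With ΣQ=0 the equilibrium temperature is the m·c-weighted mean:
T_f = (468·59.5 + 2330.4·37.6) / (468 + 2330.4)
    = 115468 / 2798.4 ≈ 41.26 °C

T_f ≈ 41.3 °C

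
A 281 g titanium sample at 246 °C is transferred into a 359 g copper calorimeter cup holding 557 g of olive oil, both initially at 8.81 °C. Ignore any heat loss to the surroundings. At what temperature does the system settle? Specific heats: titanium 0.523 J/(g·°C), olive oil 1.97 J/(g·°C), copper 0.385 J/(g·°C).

T_f ≈ 34.0 °C

T_f = Σ m_i c_i T_i / Σ m_i c_i:
T_f = (146.96*246 + 1097.3*8.81 + 138.22*8.81) / (146.96 + 1097.3 + 138.22)
    = 47038 / 1382.5 ≈ 34.02 °C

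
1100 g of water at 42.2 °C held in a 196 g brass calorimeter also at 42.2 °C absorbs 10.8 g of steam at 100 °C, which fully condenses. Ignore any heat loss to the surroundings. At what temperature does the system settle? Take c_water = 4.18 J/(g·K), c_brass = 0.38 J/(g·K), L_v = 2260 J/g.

Let T be the final temperature. ΣQ_i = 0:
steam→water at 100 °C releases m L_v = 10.8×2260 = 24408; condensate cools 100→T: 10.8×4.18×(T − 100) = 45.14(T − 100); original water: 4598(T − 42.2); brass cup: 196×0.38×(T − 42.2) = 74.48(T − 42.2)
4717.6 T = 24408 + 4514.4 + 197179 = 226101
T ≈ 47.93 °C (< 100 °C, so full condensation is consistent).

T_f ≈ 47.9 °C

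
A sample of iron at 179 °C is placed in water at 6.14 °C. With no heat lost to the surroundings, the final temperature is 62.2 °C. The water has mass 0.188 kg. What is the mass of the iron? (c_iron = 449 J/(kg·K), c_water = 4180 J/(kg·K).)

m ≈ 0.84 kg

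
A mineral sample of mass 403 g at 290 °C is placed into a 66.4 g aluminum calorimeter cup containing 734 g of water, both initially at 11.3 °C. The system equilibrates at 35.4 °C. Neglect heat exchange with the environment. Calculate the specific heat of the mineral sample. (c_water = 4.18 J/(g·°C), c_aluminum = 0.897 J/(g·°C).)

Heat gained plus heat lost sum to zero:
403×c×(35.4 − 290) + 734×4.18×(35.4 − 11.3) + 66.4×0.897×(35.4 − 11.3) = 0
-102604 c = -75377
c = -75377/-102604 ≈ 0.7346 J/(g·°C)

c ≈ 0.735 J/(g·°C)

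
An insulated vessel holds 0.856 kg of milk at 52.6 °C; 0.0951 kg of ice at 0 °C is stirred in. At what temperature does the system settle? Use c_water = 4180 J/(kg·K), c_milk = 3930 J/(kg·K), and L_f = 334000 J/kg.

T_f ≈ 38.6 °C

Net heat exchanged in the isolated system is zero:
fusion: m_ice L_f = 0.0951·334000 = 31763
  meltwater 0→T: 0.0951·4180·T = 397.52 T
  milk cools: 0.856·3930·(T − 52.6) = 3364.1(T − 52.6)
3761.6 T = 176951 − 31763 = 145187
T ≈ 38.60 °C — above 0 °C, consistent with complete melting.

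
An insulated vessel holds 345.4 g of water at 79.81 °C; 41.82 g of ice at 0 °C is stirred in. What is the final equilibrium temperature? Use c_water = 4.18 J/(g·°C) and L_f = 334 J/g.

Energy conservation, ΣQ = 0:
latent heat to melt: 41.82·334 = 13968
  warm the meltwater: 174.81 T
  water cools: 345.4·4.18·(T − 79.81) = 1443.8(T − 79.81)
1618.6 T = 115227 − 13968 = 101260
T ≈ 62.56 °C — above 0 °C, consistent with complete melting.

T_f ≈ 62.6 °C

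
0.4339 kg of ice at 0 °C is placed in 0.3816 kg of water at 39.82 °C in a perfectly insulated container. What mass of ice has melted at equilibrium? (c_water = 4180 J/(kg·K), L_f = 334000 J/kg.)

m_melted ≈ 0.19 kg

Heat available from the water dropping to 0 °C: 0.3816×4180×39.82 = 63516 J.
To melt every bit of ice: 0.4339×334000 = 144923 J.
Since 63516 < 144923 J, not all the ice melts; equilibrium is at 0 °C.
Mass melted = 63516/334000 ≈ 0.1902 kg.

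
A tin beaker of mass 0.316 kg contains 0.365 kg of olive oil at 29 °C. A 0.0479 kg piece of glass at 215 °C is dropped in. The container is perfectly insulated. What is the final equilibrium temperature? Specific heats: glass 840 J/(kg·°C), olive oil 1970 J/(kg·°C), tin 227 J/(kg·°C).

Taking heat into each body as positive, Σ m c ΔT = 0:
0.0479·840·(T − 215) + 0.365·1970·(T − 29) + 0.316·227·(T − 29) = 0
40.24(T − 215) + 719.05(T − 29) + 71.73(T − 29) = 0
831.02 T = 31583
T ≈ 38.01 °C

T_f ≈ 38.0 °C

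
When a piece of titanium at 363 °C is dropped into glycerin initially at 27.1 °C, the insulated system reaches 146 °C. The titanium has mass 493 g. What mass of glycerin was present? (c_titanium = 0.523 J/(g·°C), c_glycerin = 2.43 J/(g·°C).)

m ≈ 194 g

Heat lost by the titanium = heat gained by the glycerin:
493·0.523·(363 − 146) = m·2.43·(146 − 27.1)
288.93 m = 55951  ⇒  m ≈ 193.7 g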